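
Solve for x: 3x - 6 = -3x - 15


Starting with: 3x - 6 = -3x - 15
Move all x terms to left: (3 + 3)x = -15 + 6
Simplify: 6x = -9
Divide both sides by 6: x = -3/2

x = -3/2


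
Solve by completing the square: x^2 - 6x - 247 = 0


Start: x^2 - 6x - 247 = 0
Move constant: x^2 - 6x = 247
Half of -6 is -3, squared is 9
Add 9 to both sides: x^2 - 6x + 9 = 256
(x - 3)^2 = 256
x - 3 = ±16
x = 3 + 16 = 19 or x = 3 - 16 = -13

x = -13, x = 19


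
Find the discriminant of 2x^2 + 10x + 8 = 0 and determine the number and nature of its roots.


For ax^2 + bx + c = 0, discriminant D = b^2 - 4ac
Here a = 2, b = 10, c = 8
D = (10)^2 - 4(2)(8) = 100 - 64 = 36

D = 36 > 0 and is a perfect square (sqrt = 6)
The equation has 2 distinct real rational roots.

Discriminant = 36, 2 distinct real rational roots


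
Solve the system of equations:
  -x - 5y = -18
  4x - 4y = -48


Using Cramer's rule:
Determinant D = (-1)(-4) - (4)(-5) = 4 + 20 = 24
Dx = (-18)(-4) - (-48)(-5) = 72 - 240 = -168
Dy = (-1)(-48) - (4)(-18) = 48 + 72 = 120
x = Dx/D = -168/24 = -7
y = Dy/D = 120/24 = 5

x = -7, y = 5


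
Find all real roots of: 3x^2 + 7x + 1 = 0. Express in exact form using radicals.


Using the quadratic formula: x = (-b ± sqrt(b^2 - 4ac)) / (2a)
Here a = 3, b = 7, c = 1
Discriminant = b^2 - 4ac = 7^2 - 4(3)(1) = 49 - 12 = 37
Since discriminant = 37 > 0, there are two real roots.
x = (-7 ± sqrt(37)) / 6
Numerically: x ≈ -0.1529 or x ≈ -2.1805

x = (-7 + sqrt(37)) / 6 or x = (-7 - sqrt(37)) / 6


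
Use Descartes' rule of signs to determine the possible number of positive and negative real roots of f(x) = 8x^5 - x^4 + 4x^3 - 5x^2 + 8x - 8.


Descartes' rule of signs:

For positive roots, count sign changes in f(x) = 8x^5 - x^4 + 4x^3 - 5x^2 + 8x - 8:
Signs of coefficients: +, -, +, -, +, -
Number of sign changes: 5
Possible positive real roots: 5, 3, 1

For negative roots, examine f(-x) = -8x^5 - x^4 - 4x^3 - 5x^2 - 8x - 8:
Signs of coefficients: -, -, -, -, -, -
Number of sign changes: 0
Possible negative real roots: 0

Positive roots: 5 or 3 or 1; Negative roots: 0


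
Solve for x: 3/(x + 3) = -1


Multiply both sides by (x + 3): 3 = -1(x + 3)
Distribute: 3 = -x - 3
-x = 3 + 3 = 6
x = -6

x = -6


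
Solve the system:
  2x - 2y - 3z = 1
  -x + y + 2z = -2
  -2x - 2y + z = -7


Using Cramer's rule. Expand each determinant along the first row.
D  = 2*[1*1 - 2*(-2)] - (-2)*[(-1)*1 - 2*(-2)] + (-3)*[(-1)*(-2) - 1*(-2)]
  = 2*(5) - (-2)*(3) + (-3)*(4) = 4
Dx = 1*[1*1 - 2*(-2)] - (-2)*[(-2)*1 - 2*(-7)] + (-3)*[(-2)*(-2) - 1*(-7)]
  = 1*(5) - (-2)*(12) + (-3)*(11) = -4
Dy = 2*[(-2)*1 - 2*(-7)] - 1*[(-1)*1 - 2*(-2)] + (-3)*[(-1)*(-7) - (-2)*(-2)]
  = 2*(12) - 1*(3) + (-3)*(3) = 12
Dz = 2*[1*(-7) - (-2)*(-2)] - (-2)*[(-1)*(-7) - (-2)*(-2)] + 1*[(-1)*(-2) - 1*(-2)]
  = 2*(-11) - (-2)*(3) + 1*(4) = -12
x = Dx/D = -4/4 = -1, y = Dy/D = 12/4 = 3, z = Dz/D = -12/4 = -3
Check eq1: (2)(-1) + (-2)(3) + (-3)(-3) = 1 = 1 ✓
Check eq2: (-1)(-1) + (1)(3) + (2)(-3) = -2 = -2 ✓
Check eq3: (-2)(-1) + (-2)(3) + (1)(-3) = -7 = -7 ✓

x = -1, y = 3, z = -3


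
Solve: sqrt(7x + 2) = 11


Square both sides: 7x + 2 = 11^2 = 121
7x = 121 - 2 = 119
x = 17
Check: sqrt(7*17 + 2) = sqrt(121) = 11 ✓

x = 17


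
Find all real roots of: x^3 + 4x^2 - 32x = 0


The constant term is 0, so x = 0 is a root. Factor out x:
  x(x^2 + 4x - 32) = 0
Solve the quadratic x^2 + 4x - 32 = 0: discriminant = 4^2 - 4(1)(-32) = 16 + 128 = 144.
sqrt(144) = 12, so x = (-4 ± 12)/2: x = 4 or x = -8.

x = -8, x = 0, x = 4


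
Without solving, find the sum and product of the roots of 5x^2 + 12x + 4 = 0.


By Vieta's formulas for ax^2 + bx + c = 0:
  Sum of roots = -b/a
  Product of roots = c/a

Here a = 5, b = 12, c = 4
Sum = -(12)/5 = -12/5
Product = 4/5 = 4/5

Sum = -12/5, Product = 4/5


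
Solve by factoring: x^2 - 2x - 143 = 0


We need two numbers that multiply to -143 and add to -2.
Those numbers are 11 and -13 (since 11 * (-13) = -143 and 11 + (-13) = -2).
So x^2 - 2x - 143 = (x + 11)(x - 13) = 0
Setting each factor to zero: x = -11 or x = 13

x = -11, x = 13


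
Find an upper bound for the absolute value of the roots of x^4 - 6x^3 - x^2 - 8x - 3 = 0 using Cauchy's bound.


Cauchy's bound: all roots r satisfy |r| <= 1 + max(|a_i/a_n|) for i = 0,...,n-1
where a_n is the leading coefficient.

Coefficients: [1, -6, -1, -8, -3]
Leading coefficient a_n = 1
Ratios |a_i/a_n|: 6, 1, 8, 3
Maximum ratio: 8
Cauchy's bound: |r| <= 1 + 8 = 9

Upper bound = 9


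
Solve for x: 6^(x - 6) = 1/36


Express both sides with the same base.
1/36 = 6^(-2)
Since the bases match, equate exponents: x - 6 = -2
So x = -2 - (-6) = 4

x = 4


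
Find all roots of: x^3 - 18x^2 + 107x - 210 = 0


Let p(x) = x^3 - 18x^2 + 107x - 210. By the rational root theorem (leading coefficient 1), any rational root is an integer divisor of 210: try ±1, ±2, ... in turn.
Test x = 1: value = -120 ≠ 0.
Test x = -1: value = -336 ≠ 0.
Test x = 2: value = -60 ≠ 0.
Test x = -2: value = -504 ≠ 0.
Test x = 3: value = -24 ≠ 0.
Test x = -3: value = -720 ≠ 0.
Test x = 5: value = 0 ✓, so (x - 5) is a factor.
Synthetic division by (x - 5): bring down 1; 1(5) - 18 = -13; (-13)(5) + 107 = 42; 42(5) - 210 = 0 → quotient x^2 - 13x + 42, remainder 0.
Solve the quadratic x^2 - 13x + 42 = 0: discriminant = (-13)^2 - 4(1)(42) = 169 - 168 = 1.
sqrt(1) = 1, so x = (13 ± 1)/2: x = 7 or x = 6.
Collecting all roots found:

x = 5, x = 6, x = 7


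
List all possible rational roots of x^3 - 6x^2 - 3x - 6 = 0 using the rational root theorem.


Rational root theorem: possible roots are ±p/q where:
  p divides the constant term (-6): p ∈ {1, 2, 3, 6}
  q divides the leading coefficient (1): q ∈ {1}

All possible rational roots: -6, -3, -2, -1, 1, 2, 3, 6

-6, -3, -2, -1, 1, 2, 3, 6


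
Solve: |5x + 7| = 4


An absolute value equation |expr| = 4 gives two cases:
Case 1: 5x + 7 = 4
  5x = -3, so x = -3/5
Case 2: 5x + 7 = -4
  5x = -11, so x = -11/5

x = -11/5, x = -3/5


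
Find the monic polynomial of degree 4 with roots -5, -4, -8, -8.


A monic polynomial with roots -5, -4, -8, -8 is:
p(x) = (x + 5)(x + 4)(x + 8)(x + 8)
After multiplying by (x + 5): x + 5
After multiplying by (x + 4): x^2 + 9x + 20
After multiplying by (x + 8): x^3 + 17x^2 + 92x + 160
After multiplying by (x + 8): x^4 + 25x^3 + 228x^2 + 896x + 1280

x^4 + 25x^3 + 228x^2 + 896x + 1280


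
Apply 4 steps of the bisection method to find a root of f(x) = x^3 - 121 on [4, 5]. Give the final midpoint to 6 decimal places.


f(x) = x^3 - 121
f(4) = -57 < 0
f(5) = 4 > 0

Step 1: midpoint = (4.000000 + 5.000000)/2 = 4.500000
  f(4.500000) = -29.875000
  f(mid) < 0, so root is in [4.500000, 5.000000]

Step 2: midpoint = (4.500000 + 5.000000)/2 = 4.750000
  f(4.750000) = -13.828125
  f(mid) < 0, so root is in [4.750000, 5.000000]

Step 3: midpoint = (4.750000 + 5.000000)/2 = 4.875000
  f(4.875000) = -5.142578
  f(mid) < 0, so root is in [4.875000, 5.000000]

Step 4: midpoint = (4.875000 + 5.000000)/2 = 4.937500
  f(4.937500) = -0.629150
  f(mid) < 0, so root is in [4.937500, 5.000000]

midpoint = 4.937500


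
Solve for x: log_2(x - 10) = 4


Convert to exponential form: x - 10 = 2^4 = 16
x = 16 + 10 = 26
Check: log_2(26 - 10) = log_2(16) = log_2(16) = 4 ✓

x = 26


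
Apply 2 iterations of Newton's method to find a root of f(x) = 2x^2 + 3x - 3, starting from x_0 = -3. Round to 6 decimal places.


Newton's method: x_(n+1) = x_n - f(x_n)/f'(x_n)
f(x) = 2x^2 + 3x - 3
f'(x) = 4x + 3

Iteration 1:
  f(-3.000000) = 6.000000
  f'(-3.000000) = -9.000000
  x_1 = -3.000000 - (6.000000)/(-9.000000) = -2.333333

Iteration 2:
  f(-2.333333) = 0.888889
  f'(-2.333333) = -6.333333
  x_2 = -2.333333 - (0.888889)/(-6.333333) = -2.192982

x_2 = -2.192982


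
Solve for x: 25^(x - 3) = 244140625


Express both sides with the same base.
244140625 = 25^6
Since the bases match, equate exponents: x - 3 = 6
So x = 6 - (-3) = 9

x = 9


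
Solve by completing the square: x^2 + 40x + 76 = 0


Start: x^2 + 40x + 76 = 0
Move constant: x^2 + 40x = -76
Half of 40 is 20, squared is 400
Add 400 to both sides: x^2 + 40x + 400 = 324
(x + 20)^2 = 324
x + 20 = ±18
x = -20 + 18 = -2 or x = -20 - 18 = -38

x = -38, x = -2


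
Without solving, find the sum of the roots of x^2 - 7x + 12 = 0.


By Vieta's formulas for ax^2 + bx + c = 0:
  Sum of roots = -b/a
  Product of roots = c/a

Here a = 1, b = -7, c = 12
Sum = -(-7)/1 = 7
Product = 12/1 = 12

Sum = 7


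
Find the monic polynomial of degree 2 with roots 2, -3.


A monic polynomial with roots 2, -3 is:
p(x) = (x - 2)(x + 3)
After multiplying by (x - 2): x - 2
After multiplying by (x + 3): x^2 + x - 6

x^2 + x - 6


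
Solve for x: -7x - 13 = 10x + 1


Starting with: -7x - 13 = 10x + 1
Move all x terms to left: (-7 - 10)x = 1 + 13
Simplify: -17x = 14
Divide both sides by -17: x = -14/17

x = -14/17


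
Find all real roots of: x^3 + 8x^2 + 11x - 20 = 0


Let p(x) = x^3 + 8x^2 + 11x - 20. By the rational root theorem (leading coefficient 1), any rational root is an integer divisor of 20: try ±1, ±2, ... in turn.
Test x = 1: value = 0 ✓, so (x - 1) is a factor.
Synthetic division by (x - 1): bring down 1; 1(1) + 8 = 9; 9(1) + 11 = 20; 20(1) - 20 = 0 → quotient x^2 + 9x + 20, remainder 0.
Solve the quadratic x^2 + 9x + 20 = 0: discriminant = 9^2 - 4(1)(20) = 81 - 80 = 1.
sqrt(1) = 1, so x = (-9 ± 1)/2: x = -4 or x = -5.

x = -5, x = -4, x = 1


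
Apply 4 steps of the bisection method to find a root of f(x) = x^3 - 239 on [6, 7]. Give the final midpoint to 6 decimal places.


f(x) = x^3 - 239
f(6) = -23 < 0
f(7) = 104 > 0

Step 1: midpoint = (6.000000 + 7.000000)/2 = 6.500000
  f(6.500000) = 35.625000
  f(mid) > 0, so root is in [6.000000, 6.500000]

Step 2: midpoint = (6.000000 + 6.500000)/2 = 6.250000
  f(6.250000) = 5.140625
  f(mid) > 0, so root is in [6.000000, 6.250000]

Step 3: midpoint = (6.000000 + 6.250000)/2 = 6.125000
  f(6.125000) = -9.216797
  f(mid) < 0, so root is in [6.125000, 6.250000]

Step 4: midpoint = (6.125000 + 6.250000)/2 = 6.187500
  f(6.187500) = -2.110596
  f(mid) < 0, so root is in [6.187500, 6.250000]

midpoint = 6.187500


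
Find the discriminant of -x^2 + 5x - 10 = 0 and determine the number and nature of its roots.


For ax^2 + bx + c = 0, discriminant D = b^2 - 4ac
Here a = -1, b = 5, c = -10
D = (5)^2 - 4(-1)(-10) = 25 - 40 = -15

D = -15 < 0
The equation has no real roots (2 complex conjugate roots).

Discriminant = -15, no real roots (2 complex conjugate roots)


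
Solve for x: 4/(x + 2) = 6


Multiply both sides by (x + 2): 4 = 6(x + 2)
Distribute: 4 = 6x + 12
6x = 4 - 12 = -8
x = -4/3

x = -4/3


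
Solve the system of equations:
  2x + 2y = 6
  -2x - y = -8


Using Cramer's rule:
Determinant D = (2)(-1) - (-2)(2) = -2 + 4 = 2
Dx = (6)(-1) - (-8)(2) = -6 + 16 = 10
Dy = (2)(-8) - (-2)(6) = -16 + 12 = -4
x = Dx/D = 10/2 = 5
y = Dy/D = -4/2 = -2

x = 5, y = -2


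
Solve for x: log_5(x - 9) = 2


Convert to exponential form: x - 9 = 5^2 = 25
x = 25 + 9 = 34
Check: log_5(34 - 9) = log_5(25) = log_5(25) = 2 ✓

x = 34


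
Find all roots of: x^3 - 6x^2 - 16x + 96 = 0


Let p(x) = x^3 - 6x^2 - 16x + 96. By the rational root theorem (leading coefficient 1), any rational root is an integer divisor of 96: try ±1, ±2, ... in turn.
Test x = 1: value = 75 ≠ 0.
Test x = -1: value = 105 ≠ 0.
Test x = 2: value = 48 ≠ 0.
Test x = -2: value = 96 ≠ 0.
Test x = 3: value = 21 ≠ 0.
Test x = -3: value = 63 ≠ 0.
Test x = 4: value = 0 ✓, so (x - 4) is a factor.
Synthetic division by (x - 4): bring down 1; 1(4) - 6 = -2; (-2)(4) - 16 = -24; (-24)(4) + 96 = 0 → quotient x^2 - 2x - 24, remainder 0.
Solve the quadratic x^2 - 2x - 24 = 0: discriminant = (-2)^2 - 4(1)(-24) = 4 + 96 = 100.
sqrt(100) = 10, so x = (2 ± 10)/2: x = 6 or x = -4.
Collecting all roots found:

x = -4, x = 4, x = 6


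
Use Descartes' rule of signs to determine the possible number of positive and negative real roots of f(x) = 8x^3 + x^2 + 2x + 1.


Descartes' rule of signs:

For positive roots, count sign changes in f(x) = 8x^3 + x^2 + 2x + 1:
Signs of coefficients: +, +, +, +
Number of sign changes: 0
Possible positive real roots: 0

For negative roots, examine f(-x) = -8x^3 + x^2 - 2x + 1:
Signs of coefficients: -, +, -, +
Number of sign changes: 3
Possible negative real roots: 3, 1

Positive roots: 0; Negative roots: 3 or 1


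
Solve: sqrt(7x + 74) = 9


Square both sides: 7x + 74 = 9^2 = 81
7x = 81 - 74 = 7
x = 1
Check: sqrt(7*1 + 74) = sqrt(81) = 9 ✓

x = 1


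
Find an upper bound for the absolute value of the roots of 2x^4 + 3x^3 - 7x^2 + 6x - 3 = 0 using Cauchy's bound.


Cauchy's bound: all roots r satisfy |r| <= 1 + max(|a_i/a_n|) for i = 0,...,n-1
where a_n is the leading coefficient.

Coefficients: [2, 3, -7, 6, -3]
Leading coefficient a_n = 2
Ratios |a_i/a_n|: 3/2, 7/2, 3, 3/2
Maximum ratio: 7/2
Cauchy's bound: |r| <= 1 + 7/2 = 9/2

Upper bound = 9/2


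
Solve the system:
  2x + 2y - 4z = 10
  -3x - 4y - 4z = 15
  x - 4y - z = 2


Using Cramer's rule. Expand each determinant along the first row.
D  = 2*[(-4)*(-1) - (-4)*(-4)] - 2*[(-3)*(-1) - (-4)*1] + (-4)*[(-3)*(-4) - (-4)*1]
  = 2*(-12) - 2*(7) + (-4)*(16) = -102
Dx = 10*[(-4)*(-1) - (-4)*(-4)] - 2*[15*(-1) - (-4)*2] + (-4)*[15*(-4) - (-4)*2]
  = 10*(-12) - 2*(-7) + (-4)*(-52) = 102
Dy = 2*[15*(-1) - (-4)*2] - 10*[(-3)*(-1) - (-4)*1] + (-4)*[(-3)*2 - 15*1]
  = 2*(-7) - 10*(7) + (-4)*(-21) = 0
Dz = 2*[(-4)*2 - 15*(-4)] - 2*[(-3)*2 - 15*1] + 10*[(-3)*(-4) - (-4)*1]
  = 2*(52) - 2*(-21) + 10*(16) = 306
x = Dx/D = 102/-102 = -1, y = Dy/D = 0/-102 = 0, z = Dz/D = 306/-102 = -3
Check eq1: (2)(-1) + (2)(0) + (-4)(-3) = 10 = 10 ✓
Check eq2: (-3)(-1) + (-4)(0) + (-4)(-3) = 15 = 15 ✓
Check eq3: (1)(-1) + (-4)(0) + (-1)(-3) = 2 = 2 ✓

x = -1, y = 0, z = -3


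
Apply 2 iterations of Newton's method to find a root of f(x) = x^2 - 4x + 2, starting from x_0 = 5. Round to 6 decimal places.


Newton's method: x_(n+1) = x_n - f(x_n)/f'(x_n)
f(x) = x^2 - 4x + 2
f'(x) = 2x - 4

Iteration 1:
  f(5.000000) = 7.000000
  f'(5.000000) = 6.000000
  x_1 = 5.000000 - (7.000000)/(6.000000) = 3.833333

Iteration 2:
  f(3.833333) = 1.361111
  f'(3.833333) = 3.666667
  x_2 = 3.833333 - (1.361111)/(3.666667) = 3.462121

x_2 = 3.462121


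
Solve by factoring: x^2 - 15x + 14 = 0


We need two numbers that multiply to 14 and add to -15.
Those numbers are -1 and -14 (since (-1) * (-14) = 14 and (-1) + (-14) = -15).
So x^2 - 15x + 14 = (x - 1)(x - 14) = 0
Setting each factor to zero: x = 1 or x = 14

x = 1, x = 14


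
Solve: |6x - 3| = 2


An absolute value equation |expr| = 2 gives two cases:
Case 1: 6x - 3 = 2
  6x = 5, so x = 5/6
Case 2: 6x - 3 = -2
  6x = 1, so x = 1/6

x = 1/6, x = 5/6


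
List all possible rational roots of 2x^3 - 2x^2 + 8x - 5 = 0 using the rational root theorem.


Rational root theorem: possible roots are ±p/q where:
  p divides the constant term (-5): p ∈ {1, 5}
  q divides the leading coefficient (2): q ∈ {1, 2}

All possible rational roots: -5, -5/2, -1, -1/2, 1/2, 1, 5/2, 5

-5, -5/2, -1, -1/2, 1/2, 1, 5/2, 5


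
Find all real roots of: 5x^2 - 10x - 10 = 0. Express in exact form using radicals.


Using the quadratic formula: x = (-b ± sqrt(b^2 - 4ac)) / (2a)
Here a = 5, b = -10, c = -10
Discriminant = b^2 - 4ac = (-10)^2 - 4(5)(-10) = 100 + 200 = 300
Since discriminant = 300 > 0, there are two real roots.
x = (10 ± 10*sqrt(3)) / 10
Simplifying: x = 1 ± sqrt(3)
Numerically: x ≈ 2.7321 or x ≈ -0.7321

x = 1 + sqrt(3) or x = 1 - sqrt(3)


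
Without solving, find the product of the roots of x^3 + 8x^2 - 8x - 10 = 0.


By Vieta's formulas for x^3 + bx^2 + cx + d = 0:
  r1 + r2 + r3 = -b/a = -8
  r1*r2 + r1*r3 + r2*r3 = c/a = -8
  r1*r2*r3 = -d/a = 10


Product = 10


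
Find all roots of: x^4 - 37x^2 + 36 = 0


Let p(x) = x^4 - 37x^2 + 36. By the rational root theorem (leading coefficient 1), any rational root is an integer divisor of 36: try ±1, ±2, ... in turn.
Test x = 1: value = 0 ✓, so (x - 1) is a factor.
Synthetic division by (x - 1): bring down 1; 1(1) + 0 = 1; 1(1) - 37 = -36; (-36)(1) + 0 = -36; (-36)(1) + 36 = 0 → quotient x^3 + x^2 - 36x - 36, remainder 0.
Continue with the quotient x^3 + x^2 - 36x - 36 (candidates must divide 36; re-test x = 1 first in case it repeats).
Test x = 1: value = -70 ≠ 0.
Test x = -1: value = 0 ✓, so (x + 1) is a factor.
Synthetic division by (x + 1): bring down 1; 1(-1) + 1 = 0; 0(-1) - 36 = -36; (-36)(-1) - 36 = 0 → quotient x^2 - 36, remainder 0.
Solve the quadratic x^2 - 36 = 0: discriminant = 0^2 - 4(1)(-36) = 0 + 144 = 144.
sqrt(144) = 12, so x = (0 ± 12)/2: x = 6 or x = -6.
Collecting all roots found:

x = -6, x = -1, x = 1, x = 6


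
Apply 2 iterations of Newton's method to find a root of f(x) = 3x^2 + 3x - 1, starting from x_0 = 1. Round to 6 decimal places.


Newton's method: x_(n+1) = x_n - f(x_n)/f'(x_n)
f(x) = 3x^2 + 3x - 1
f'(x) = 6x + 3

Iteration 1:
  f(1.000000) = 5.000000
  f'(1.000000) = 9.000000
  x_1 = 1.000000 - (5.000000)/(9.000000) = 0.444444

Iteration 2:
  f(0.444444) = 0.925926
  f'(0.444444) = 5.666667
  x_2 = 0.444444 - (0.925926)/(5.666667) = 0.281046

x_2 = 0.281046


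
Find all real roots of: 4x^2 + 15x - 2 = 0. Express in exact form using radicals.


Using the quadratic formula: x = (-b ± sqrt(b^2 - 4ac)) / (2a)
Here a = 4, b = 15, c = -2
Discriminant = b^2 - 4ac = 15^2 - 4(4)(-2) = 225 + 32 = 257
Since discriminant = 257 > 0, there are two real roots.
x = (-15 ± sqrt(257)) / 8
Numerically: x ≈ 0.1289 or x ≈ -3.8789

x = (-15 + sqrt(257)) / 8 or x = (-15 - sqrt(257)) / 8


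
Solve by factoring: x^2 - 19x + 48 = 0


We need two numbers that multiply to 48 and add to -19.
Those numbers are -16 and -3 (since (-16) * (-3) = 48 and (-16) + (-3) = -19).
So x^2 - 19x + 48 = (x - 16)(x - 3) = 0
Setting each factor to zero: x = 16 or x = 3

x = 3, x = 16


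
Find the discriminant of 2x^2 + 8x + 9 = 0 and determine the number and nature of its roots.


For ax^2 + bx + c = 0, discriminant D = b^2 - 4ac
Here a = 2, b = 8, c = 9
D = (8)^2 - 4(2)(9) = 64 - 72 = -8

D = -8 < 0
The equation has no real roots (2 complex conjugate roots).

Discriminant = -8, no real roots (2 complex conjugate roots)


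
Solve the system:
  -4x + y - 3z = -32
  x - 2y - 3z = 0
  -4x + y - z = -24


Using Cramer's rule. Expand each determinant along the first row.
D  = (-4)*[(-2)*(-1) - (-3)*1] - 1*[1*(-1) - (-3)*(-4)] + (-3)*[1*1 - (-2)*(-4)]
  = (-4)*(5) - 1*(-13) + (-3)*(-7) = 14
Dx = (-32)*[(-2)*(-1) - (-3)*1] - 1*[0*(-1) - (-3)*(-24)] + (-3)*[0*1 - (-2)*(-24)]
  = (-32)*(5) - 1*(-72) + (-3)*(-48) = 56
Dy = (-4)*[0*(-1) - (-3)*(-24)] - (-32)*[1*(-1) - (-3)*(-4)] + (-3)*[1*(-24) - 0*(-4)]
  = (-4)*(-72) - (-32)*(-13) + (-3)*(-24) = -56
Dz = (-4)*[(-2)*(-24) - 0*1] - 1*[1*(-24) - 0*(-4)] + (-32)*[1*1 - (-2)*(-4)]
  = (-4)*(48) - 1*(-24) + (-32)*(-7) = 56
x = Dx/D = 56/14 = 4, y = Dy/D = -56/14 = -4, z = Dz/D = 56/14 = 4
Check eq1: (-4)(4) + (1)(-4) + (-3)(4) = -32 = -32 ✓
Check eq2: (1)(4) + (-2)(-4) + (-3)(4) = 0 = 0 ✓
Check eq3: (-4)(4) + (1)(-4) + (-1)(4) = -24 = -24 ✓

x = 4, y = -4, z = 4


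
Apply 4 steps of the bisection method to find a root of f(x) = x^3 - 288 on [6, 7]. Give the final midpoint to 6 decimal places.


f(x) = x^3 - 288
f(6) = -72 < 0
f(7) = 55 > 0

Step 1: midpoint = (6.000000 + 7.000000)/2 = 6.500000
  f(6.500000) = -13.375000
  f(mid) < 0, so root is in [6.500000, 7.000000]

Step 2: midpoint = (6.500000 + 7.000000)/2 = 6.750000
  f(6.750000) = 19.546875
  f(mid) > 0, so root is in [6.500000, 6.750000]

Step 3: midpoint = (6.500000 + 6.750000)/2 = 6.625000
  f(6.625000) = 2.775391
  f(mid) > 0, so root is in [6.500000, 6.625000]

Step 4: midpoint = (6.500000 + 6.625000)/2 = 6.562500
  f(6.562500) = -5.376709
  f(mid) < 0, so root is in [6.562500, 6.625000]

midpoint = 6.562500


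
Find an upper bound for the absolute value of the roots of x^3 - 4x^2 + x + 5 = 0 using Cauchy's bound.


Cauchy's bound: all roots r satisfy |r| <= 1 + max(|a_i/a_n|) for i = 0,...,n-1
where a_n is the leading coefficient.

Coefficients: [1, -4, 1, 5]
Leading coefficient a_n = 1
Ratios |a_i/a_n|: 4, 1, 5
Maximum ratio: 5
Cauchy's bound: |r| <= 1 + 5 = 6

Upper bound = 6


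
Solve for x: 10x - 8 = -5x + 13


Starting with: 10x - 8 = -5x + 13
Move all x terms to left: (10 + 5)x = 13 + 8
Simplify: 15x = 21
Divide both sides by 15: x = 7/5

x = 7/5


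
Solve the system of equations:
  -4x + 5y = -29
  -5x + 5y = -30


Using Cramer's rule:
Determinant D = (-4)(5) - (-5)(5) = -20 + 25 = 5
Dx = (-29)(5) - (-30)(5) = -145 + 150 = 5
Dy = (-4)(-30) - (-5)(-29) = 120 - 145 = -25
x = Dx/D = 5/5 = 1
y = Dy/D = -25/5 = -5

x = 1, y = -5


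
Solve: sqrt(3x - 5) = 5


Square both sides: 3x - 5 = 5^2 = 25
3x = 25 + 5 = 30
x = 10
Check: sqrt(3*10 - 5) = sqrt(25) = 5 ✓

x = 10


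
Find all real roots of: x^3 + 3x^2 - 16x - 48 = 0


Let p(x) = x^3 + 3x^2 - 16x - 48. By the rational root theorem (leading coefficient 1), any rational root is an integer divisor of 48: try ±1, ±2, ... in turn.
Test x = 1: value = -60 ≠ 0.
Test x = -1: value = -30 ≠ 0.
Test x = 2: value = -60 ≠ 0.
Test x = -2: value = -12 ≠ 0.
Test x = 3: value = -42 ≠ 0.
Test x = -3: value = 0 ✓, so (x + 3) is a factor.
Synthetic division by (x + 3): bring down 1; 1(-3) + 3 = 0; 0(-3) - 16 = -16; (-16)(-3) - 48 = 0 → quotient x^2 - 16, remainder 0.
Solve the quadratic x^2 - 16 = 0: discriminant = 0^2 - 4(1)(-16) = 0 + 64 = 64.
sqrt(64) = 8, so x = (0 ± 8)/2: x = 4 or x = -4.

x = -4, x = -3, x = 4


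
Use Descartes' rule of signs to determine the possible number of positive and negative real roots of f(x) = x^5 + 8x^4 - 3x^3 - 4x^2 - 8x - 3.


Descartes' rule of signs:

For positive roots, count sign changes in f(x) = x^5 + 8x^4 - 3x^3 - 4x^2 - 8x - 3:
Signs of coefficients: +, +, -, -, -, -
Number of sign changes: 1
Possible positive real roots: 1

For negative roots, examine f(-x) = -x^5 + 8x^4 + 3x^3 - 4x^2 + 8x - 3:
Signs of coefficients: -, +, +, -, +, -
Number of sign changes: 4
Possible negative real roots: 4, 2, 0

Positive roots: 1; Negative roots: 4 or 2 or 0


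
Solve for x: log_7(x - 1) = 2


Convert to exponential form: x - 1 = 7^2 = 49
x = 49 + 1 = 50
Check: log_7(50 - 1) = log_7(49) = log_7(49) = 2 ✓

x = 50


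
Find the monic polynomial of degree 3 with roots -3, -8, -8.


A monic polynomial with roots -3, -8, -8 is:
p(x) = (x + 3)(x + 8)(x + 8)
After multiplying by (x + 3): x + 3
After multiplying by (x + 8): x^2 + 11x + 24
After multiplying by (x + 8): x^3 + 19x^2 + 112x + 192

x^3 + 19x^2 + 112x + 192


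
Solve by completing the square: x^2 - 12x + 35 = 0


Start: x^2 - 12x + 35 = 0
Move constant: x^2 - 12x = -35
Half of -12 is -6, squared is 36
Add 36 to both sides: x^2 - 12x + 36 = 1
(x - 6)^2 = 1
x - 6 = ±1
x = 6 + 1 = 7 or x = 6 - 1 = 5

x = 5, x = 7


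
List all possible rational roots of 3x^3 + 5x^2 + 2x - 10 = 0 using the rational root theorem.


Rational root theorem: possible roots are ±p/q where:
  p divides the constant term (-10): p ∈ {1, 2, 5, 10}
  q divides the leading coefficient (3): q ∈ {1, 3}

All possible rational roots: -10, -5, -10/3, -2, -5/3, -1, -2/3, -1/3, 1/3, 2/3, 1, 5/3, 2, 10/3, 5, 10

-10, -5, -10/3, -2, -5/3, -1, -2/3, -1/3, 1/3, 2/3, 1, 5/3, 2, 10/3, 5, 10


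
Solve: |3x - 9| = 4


An absolute value equation |expr| = 4 gives two cases:
Case 1: 3x - 9 = 4
  3x = 13, so x = 13/3
Case 2: 3x - 9 = -4
  3x = 5, so x = 5/3

x = 5/3, x = 13/3


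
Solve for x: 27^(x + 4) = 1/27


Express both sides with the same base.
1/27 = 27^(-1)
Since the bases match, equate exponents: x + 4 = -1
So x = -1 - (4) = -5

x = -5


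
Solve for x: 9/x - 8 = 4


Subtract -8 from both sides: 9/x = 12
Multiply both sides by x: 9 = 12 * x
Divide by 12: x = 3/4

x = 3/4


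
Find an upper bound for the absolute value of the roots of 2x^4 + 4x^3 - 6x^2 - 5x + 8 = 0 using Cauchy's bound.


Cauchy's bound: all roots r satisfy |r| <= 1 + max(|a_i/a_n|) for i = 0,...,n-1
where a_n is the leading coefficient.

Coefficients: [2, 4, -6, -5, 8]
Leading coefficient a_n = 2
Ratios |a_i/a_n|: 2, 3, 5/2, 4
Maximum ratio: 4
Cauchy's bound: |r| <= 1 + 4 = 5

Upper bound = 5


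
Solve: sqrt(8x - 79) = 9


Square both sides: 8x - 79 = 9^2 = 81
8x = 81 + 79 = 160
x = 20
Check: sqrt(8*20 - 79) = sqrt(81) = 9 ✓

x = 20


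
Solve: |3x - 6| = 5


An absolute value equation |expr| = 5 gives two cases:
Case 1: 3x - 6 = 5
  3x = 11, so x = 11/3
Case 2: 3x - 6 = -5
  3x = 1, so x = 1/3

x = 1/3, x = 11/3


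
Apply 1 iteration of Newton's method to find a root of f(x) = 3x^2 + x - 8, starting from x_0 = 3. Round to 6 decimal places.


Newton's method: x_(n+1) = x_n - f(x_n)/f'(x_n)
f(x) = 3x^2 + x - 8
f'(x) = 6x + 1

Iteration 1:
  f(3.000000) = 22.000000
  f'(3.000000) = 19.000000
  x_1 = 3.000000 - (22.000000)/(19.000000) = 1.842105

x_1 = 1.842105


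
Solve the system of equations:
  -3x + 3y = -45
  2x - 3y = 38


Using Cramer's rule:
Determinant D = (-3)(-3) - (2)(3) = 9 - 6 = 3
Dx = (-45)(-3) - (38)(3) = 135 - 114 = 21
Dy = (-3)(38) - (2)(-45) = -114 + 90 = -24
x = Dx/D = 21/3 = 7
y = Dy/D = -24/3 = -8

x = 7, y = -8


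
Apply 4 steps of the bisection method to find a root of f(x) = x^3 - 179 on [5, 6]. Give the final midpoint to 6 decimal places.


f(x) = x^3 - 179
f(5) = -54 < 0
f(6) = 37 > 0

Step 1: midpoint = (5.000000 + 6.000000)/2 = 5.500000
  f(5.500000) = -12.625000
  f(mid) < 0, so root is in [5.500000, 6.000000]

Step 2: midpoint = (5.500000 + 6.000000)/2 = 5.750000
  f(5.750000) = 11.109375
  f(mid) > 0, so root is in [5.500000, 5.750000]

Step 3: midpoint = (5.500000 + 5.750000)/2 = 5.625000
  f(5.625000) = -1.021484
  f(mid) < 0, so root is in [5.625000, 5.750000]

Step 4: midpoint = (5.625000 + 5.750000)/2 = 5.687500
  f(5.687500) = 4.977295
  f(mid) > 0, so root is in [5.625000, 5.687500]

midpoint = 5.687500


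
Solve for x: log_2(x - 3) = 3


Convert to exponential form: x - 3 = 2^3 = 8
x = 8 + 3 = 11
Check: log_2(11 - 3) = log_2(8) = log_2(8) = 3 ✓

x = 11


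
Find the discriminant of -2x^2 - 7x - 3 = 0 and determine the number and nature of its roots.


For ax^2 + bx + c = 0, discriminant D = b^2 - 4ac
Here a = -2, b = -7, c = -3
D = (-7)^2 - 4(-2)(-3) = 49 - 24 = 25

D = 25 > 0 and is a perfect square (sqrt = 5)
The equation has 2 distinct real rational roots.

Discriminant = 25, 2 distinct real rational roots


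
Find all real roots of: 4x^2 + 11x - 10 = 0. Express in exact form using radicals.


Using the quadratic formula: x = (-b ± sqrt(b^2 - 4ac)) / (2a)
Here a = 4, b = 11, c = -10
Discriminant = b^2 - 4ac = 11^2 - 4(4)(-10) = 121 + 160 = 281
Since discriminant = 281 > 0, there are two real roots.
x = (-11 ± sqrt(281)) / 8
Numerically: x ≈ 0.7204 or x ≈ -3.4704

x = (-11 + sqrt(281)) / 8 or x = (-11 - sqrt(281)) / 8


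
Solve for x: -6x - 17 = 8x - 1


Starting with: -6x - 17 = 8x - 1
Move all x terms to left: (-6 - 8)x = -1 + 17
Simplify: -14x = 16
Divide both sides by -14: x = -8/7

x = -8/7


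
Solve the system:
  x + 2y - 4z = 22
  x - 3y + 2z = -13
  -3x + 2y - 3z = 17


Using Cramer's rule. Expand each determinant along the first row.
D  = 1*[(-3)*(-3) - 2*2] - 2*[1*(-3) - 2*(-3)] + (-4)*[1*2 - (-3)*(-3)]
  = 1*(5) - 2*(3) + (-4)*(-7) = 27
Dx = 22*[(-3)*(-3) - 2*2] - 2*[(-13)*(-3) - 2*17] + (-4)*[(-13)*2 - (-3)*17]
  = 22*(5) - 2*(5) + (-4)*(25) = 0
Dy = 1*[(-13)*(-3) - 2*17] - 22*[1*(-3) - 2*(-3)] + (-4)*[1*17 - (-13)*(-3)]
  = 1*(5) - 22*(3) + (-4)*(-22) = 27
Dz = 1*[(-3)*17 - (-13)*2] - 2*[1*17 - (-13)*(-3)] + 22*[1*2 - (-3)*(-3)]
  = 1*(-25) - 2*(-22) + 22*(-7) = -135
x = Dx/D = 0/27 = 0, y = Dy/D = 27/27 = 1, z = Dz/D = -135/27 = -5
Check eq1: (1)(0) + (2)(1) + (-4)(-5) = 22 = 22 ✓
Check eq2: (1)(0) + (-3)(1) + (2)(-5) = -13 = -13 ✓
Check eq3: (-3)(0) + (2)(1) + (-3)(-5) = 17 = 17 ✓

x = 0, y = 1, z = -5


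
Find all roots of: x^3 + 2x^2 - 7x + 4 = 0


Let p(x) = x^3 + 2x^2 - 7x + 4. By the rational root theorem (leading coefficient 1), any rational root is an integer divisor of 4: try ±1, ±2, ... in turn.
Test x = 1: value = 0 ✓, so (x - 1) is a factor.
Synthetic division by (x - 1): bring down 1; 1(1) + 2 = 3; 3(1) - 7 = -4; (-4)(1) + 4 = 0 → quotient x^2 + 3x - 4, remainder 0.
Solve the quadratic x^2 + 3x - 4 = 0: discriminant = 3^2 - 4(1)(-4) = 9 + 16 = 25.
sqrt(25) = 5, so x = (-3 ± 5)/2: x = 1 or x = -4.
Collecting all roots found:

x = -4, x = 1 (multiplicity 2)


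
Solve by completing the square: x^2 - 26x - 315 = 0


Start: x^2 - 26x - 315 = 0
Move constant: x^2 - 26x = 315
Half of -26 is -13, squared is 169
Add 169 to both sides: x^2 - 26x + 169 = 484
(x - 13)^2 = 484
x - 13 = ±22
x = 13 + 22 = 35 or x = 13 - 22 = -9

x = -9, x = 35


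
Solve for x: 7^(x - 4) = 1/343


Express both sides with the same base.
1/343 = 7^(-3)
Since the bases match, equate exponents: x - 4 = -3
So x = -3 - (-4) = 1

x = 1


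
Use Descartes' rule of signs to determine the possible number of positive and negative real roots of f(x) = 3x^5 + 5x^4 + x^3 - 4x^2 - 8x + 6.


Descartes' rule of signs:

For positive roots, count sign changes in f(x) = 3x^5 + 5x^4 + x^3 - 4x^2 - 8x + 6:
Signs of coefficients: +, +, +, -, -, +
Number of sign changes: 2
Possible positive real roots: 2, 0

For negative roots, examine f(-x) = -3x^5 + 5x^4 - x^3 - 4x^2 + 8x + 6:
Signs of coefficients: -, +, -, -, +, +
Number of sign changes: 3
Possible negative real roots: 3, 1

Positive roots: 2 or 0; Negative roots: 3 or 1


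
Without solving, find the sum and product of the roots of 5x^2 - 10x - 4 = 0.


By Vieta's formulas for ax^2 + bx + c = 0:
  Sum of roots = -b/a
  Product of roots = c/a

Here a = 5, b = -10, c = -4
Sum = -(-10)/5 = 2
Product = -4/5 = -4/5

Sum = 2, Product = -4/5


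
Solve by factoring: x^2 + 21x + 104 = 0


We need two numbers that multiply to 104 and add to 21.
Those numbers are 8 and 13 (since 8 * 13 = 104 and 8 + 13 = 21).
So x^2 + 21x + 104 = (x + 8)(x + 13) = 0
Setting each factor to zero: x = -8 or x = -13

x = -13, x = -8


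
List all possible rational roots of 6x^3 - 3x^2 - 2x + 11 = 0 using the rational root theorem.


Rational root theorem: possible roots are ±p/q where:
  p divides the constant term (11): p ∈ {1, 11}
  q divides the leading coefficient (6): q ∈ {1, 2, 3, 6}

All possible rational roots: -11, -11/2, -11/3, -11/6, -1, -1/2, -1/3, -1/6, 1/6, 1/3, 1/2, 1, 11/6, 11/3, 11/2, 11

-11, -11/2, -11/3, -11/6, -1, -1/2, -1/3, -1/6, 1/6, 1/3, 1/2, 1, 11/6, 11/3, 11/2, 11


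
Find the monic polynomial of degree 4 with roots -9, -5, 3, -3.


A monic polynomial with roots -9, -5, 3, -3 is:
p(x) = (x + 9)(x + 5)(x - 3)(x + 3)
After multiplying by (x + 9): x + 9
After multiplying by (x + 5): x^2 + 14x + 45
After multiplying by (x - 3): x^3 + 11x^2 + 3x - 135
After multiplying by (x + 3): x^4 + 14x^3 + 36x^2 - 126x - 405

x^4 + 14x^3 + 36x^2 - 126x - 405


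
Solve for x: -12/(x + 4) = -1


Multiply both sides by (x + 4): -12 = -1(x + 4)
Distribute: -12 = -x - 4
-x = -12 + 4 = -8
x = 8

x = 8


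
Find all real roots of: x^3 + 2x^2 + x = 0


The constant term is 0, so x = 0 is a root. Factor out x:
  x(x^2 + 2x + 1) = 0
Solve the quadratic x^2 + 2x + 1 = 0: discriminant = 2^2 - 4(1)(1) = 4 - 4 = 0.
Discriminant = 0, so a double root: x = -2/2 = -1.

x = -1 (multiplicity 2), x = 0


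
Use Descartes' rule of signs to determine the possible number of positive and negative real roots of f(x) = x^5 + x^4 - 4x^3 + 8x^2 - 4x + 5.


Descartes' rule of signs:

For positive roots, count sign changes in f(x) = x^5 + x^4 - 4x^3 + 8x^2 - 4x + 5:
Signs of coefficients: +, +, -, +, -, +
Number of sign changes: 4
Possible positive real roots: 4, 2, 0

For negative roots, examine f(-x) = -x^5 + x^4 + 4x^3 + 8x^2 + 4x + 5:
Signs of coefficients: -, +, +, +, +, +
Number of sign changes: 1
Possible negative real roots: 1

Positive roots: 4 or 2 or 0; Negative roots: 1


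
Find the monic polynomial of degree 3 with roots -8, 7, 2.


A monic polynomial with roots -8, 7, 2 is:
p(x) = (x + 8)(x - 7)(x - 2)
After multiplying by (x + 8): x + 8
After multiplying by (x - 7): x^2 + x - 56
After multiplying by (x - 2): x^3 - x^2 - 58x + 112

x^3 - x^2 - 58x + 112


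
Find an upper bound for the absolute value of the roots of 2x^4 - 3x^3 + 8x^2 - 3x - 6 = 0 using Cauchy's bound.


Cauchy's bound: all roots r satisfy |r| <= 1 + max(|a_i/a_n|) for i = 0,...,n-1
where a_n is the leading coefficient.

Coefficients: [2, -3, 8, -3, -6]
Leading coefficient a_n = 2
Ratios |a_i/a_n|: 3/2, 4, 3/2, 3
Maximum ratio: 4
Cauchy's bound: |r| <= 1 + 4 = 5

Upper bound = 5


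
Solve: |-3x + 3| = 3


An absolute value equation |expr| = 3 gives two cases:
Case 1: -3x + 3 = 3
  -3x = 0, so x = 0
Case 2: -3x + 3 = -3
  -3x = -6, so x = 2

x = 0, x = 2


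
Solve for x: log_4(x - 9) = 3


Convert to exponential form: x - 9 = 4^3 = 64
x = 64 + 9 = 73
Check: log_4(73 - 9) = log_4(64) = log_4(64) = 3 ✓

x = 73


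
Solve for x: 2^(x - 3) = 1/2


Express both sides with the same base.
1/2 = 2^(-1)
Since the bases match, equate exponents: x - 3 = -1
So x = -1 - (-3) = 2

x = 2


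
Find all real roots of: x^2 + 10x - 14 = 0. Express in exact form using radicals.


Using the quadratic formula: x = (-b ± sqrt(b^2 - 4ac)) / (2a)
Here a = 1, b = 10, c = -14
Discriminant = b^2 - 4ac = 10^2 - 4(1)(-14) = 100 + 56 = 156
Since discriminant = 156 > 0, there are two real roots.
x = (-10 ± 2*sqrt(39)) / 2
Simplifying: x = -5 ± sqrt(39)
Numerically: x ≈ 1.2450 or x ≈ -11.2450

x = -5 + sqrt(39) or x = -5 - sqrt(39)


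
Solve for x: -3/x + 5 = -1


Subtract 5 from both sides: -3/x = -6
Multiply both sides by x: -3 = -6 * x
Divide by -6: x = 1/2

x = 1/2


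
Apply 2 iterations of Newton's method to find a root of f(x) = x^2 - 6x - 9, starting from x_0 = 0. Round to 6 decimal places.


Newton's method: x_(n+1) = x_n - f(x_n)/f'(x_n)
f(x) = x^2 - 6x - 9
f'(x) = 2x - 6

Iteration 1:
  f(0.000000) = -9.000000
  f'(0.000000) = -6.000000
  x_1 = 0.000000 - (-9.000000)/(-6.000000) = -1.500000

Iteration 2:
  f(-1.500000) = 2.250000
  f'(-1.500000) = -9.000000
  x_2 = -1.500000 - (2.250000)/(-9.000000) = -1.250000

x_2 = -1.250000


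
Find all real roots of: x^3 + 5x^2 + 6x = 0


The constant term is 0, so x = 0 is a root. Factor out x:
  x(x^2 + 5x + 6) = 0
Solve the quadratic x^2 + 5x + 6 = 0: discriminant = 5^2 - 4(1)(6) = 25 - 24 = 1.
sqrt(1) = 1, so x = (-5 ± 1)/2: x = -2 or x = -3.

x = -3, x = -2, x = 0


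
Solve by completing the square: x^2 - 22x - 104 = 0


Start: x^2 - 22x - 104 = 0
Move constant: x^2 - 22x = 104
Half of -22 is -11, squared is 121
Add 121 to both sides: x^2 - 22x + 121 = 225
(x - 11)^2 = 225
x - 11 = ±15
x = 11 + 15 = 26 or x = 11 - 15 = -4

x = -4, x = 26


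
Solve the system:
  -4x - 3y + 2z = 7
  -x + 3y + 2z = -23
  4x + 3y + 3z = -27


Using Cramer's rule. Expand each determinant along the first row.
D  = (-4)*[3*3 - 2*3] - (-3)*[(-1)*3 - 2*4] + 2*[(-1)*3 - 3*4]
  = (-4)*(3) - (-3)*(-11) + 2*(-15) = -75
Dx = 7*[3*3 - 2*3] - (-3)*[(-23)*3 - 2*(-27)] + 2*[(-23)*3 - 3*(-27)]
  = 7*(3) - (-3)*(-15) + 2*(12) = 0
Dy = (-4)*[(-23)*3 - 2*(-27)] - 7*[(-1)*3 - 2*4] + 2*[(-1)*(-27) - (-23)*4]
  = (-4)*(-15) - 7*(-11) + 2*(119) = 375
Dz = (-4)*[3*(-27) - (-23)*3] - (-3)*[(-1)*(-27) - (-23)*4] + 7*[(-1)*3 - 3*4]
  = (-4)*(-12) - (-3)*(119) + 7*(-15) = 300
x = Dx/D = 0/-75 = 0, y = Dy/D = 375/-75 = -5, z = Dz/D = 300/-75 = -4
Check eq1: (-4)(0) + (-3)(-5) + (2)(-4) = 7 = 7 ✓
Check eq2: (-1)(0) + (3)(-5) + (2)(-4) = -23 = -23 ✓
Check eq3: (4)(0) + (3)(-5) + (3)(-4) = -27 = -27 ✓

x = 0, y = -5, z = -4


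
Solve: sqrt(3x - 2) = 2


Square both sides: 3x - 2 = 2^2 = 4
3x = 4 + 2 = 6
x = 2
Check: sqrt(3*2 - 2) = sqrt(4) = 2 ✓

x = 2


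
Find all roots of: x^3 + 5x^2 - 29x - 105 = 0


Let p(x) = x^3 + 5x^2 - 29x - 105. By the rational root theorem (leading coefficient 1), any rational root is an integer divisor of 105: try ±1, ±2, ... in turn.
Test x = 1: value = -128 ≠ 0.
Test x = -1: value = -72 ≠ 0.
Test x = 3: value = -120 ≠ 0.
Test x = -3: value = 0 ✓, so (x + 3) is a factor.
Synthetic division by (x + 3): bring down 1; 1(-3) + 5 = 2; 2(-3) - 29 = -35; (-35)(-3) - 105 = 0 → quotient x^2 + 2x - 35, remainder 0.
Solve the quadratic x^2 + 2x - 35 = 0: discriminant = 2^2 - 4(1)(-35) = 4 + 140 = 144.
sqrt(144) = 12, so x = (-2 ± 12)/2: x = 5 or x = -7.
Collecting all roots found:

x = -7, x = -3, x = 5


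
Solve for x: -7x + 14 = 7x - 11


Starting with: -7x + 14 = 7x - 11
Move all x terms to left: (-7 - 7)x = -11 - 14
Simplify: -14x = -25
Divide both sides by -14: x = 25/14

x = 25/14


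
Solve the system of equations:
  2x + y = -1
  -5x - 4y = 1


Using Cramer's rule:
Determinant D = (2)(-4) - (-5)(1) = -8 + 5 = -3
Dx = (-1)(-4) - (1)(1) = 4 - 1 = 3
Dy = (2)(1) - (-5)(-1) = 2 - 5 = -3
x = Dx/D = 3/-3 = -1
y = Dy/D = -3/-3 = 1

x = -1, y = 1


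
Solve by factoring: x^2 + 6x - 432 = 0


We need two numbers that multiply to -432 and add to 6.
Those numbers are -18 and 24 (since (-18) * 24 = -432 and (-18) + 24 = 6).
So x^2 + 6x - 432 = (x - 18)(x + 24) = 0
Setting each factor to zero: x = 18 or x = -24

x = -24, x = 18


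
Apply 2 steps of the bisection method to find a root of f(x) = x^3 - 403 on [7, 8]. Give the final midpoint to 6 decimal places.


f(x) = x^3 - 403
f(7) = -60 < 0
f(8) = 109 > 0

Step 1: midpoint = (7.000000 + 8.000000)/2 = 7.500000
  f(7.500000) = 18.875000
  f(mid) > 0, so root is in [7.000000, 7.500000]

Step 2: midpoint = (7.000000 + 7.500000)/2 = 7.250000
  f(7.250000) = -21.921875
  f(mid) < 0, so root is in [7.250000, 7.500000]

midpoint = 7.250000


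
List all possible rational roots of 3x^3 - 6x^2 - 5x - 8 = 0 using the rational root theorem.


Rational root theorem: possible roots are ±p/q where:
  p divides the constant term (-8): p ∈ {1, 2, 4, 8}
  q divides the leading coefficient (3): q ∈ {1, 3}

All possible rational roots: -8, -4, -8/3, -2, -4/3, -1, -2/3, -1/3, 1/3, 2/3, 1, 4/3, 2, 8/3, 4, 8

-8, -4, -8/3, -2, -4/3, -1, -2/3, -1/3, 1/3, 2/3, 1, 4/3, 2, 8/3, 4, 8


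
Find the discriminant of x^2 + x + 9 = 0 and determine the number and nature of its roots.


For ax^2 + bx + c = 0, discriminant D = b^2 - 4ac
Here a = 1, b = 1, c = 9
D = (1)^2 - 4(1)(9) = 1 - 36 = -35

D = -35 < 0
The equation has no real roots (2 complex conjugate roots).

Discriminant = -35, no real roots (2 complex conjugate roots)


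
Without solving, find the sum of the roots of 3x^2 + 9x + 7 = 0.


By Vieta's formulas for ax^2 + bx + c = 0:
  Sum of roots = -b/a
  Product of roots = c/a

Here a = 3, b = 9, c = 7
Sum = -(9)/3 = -3
Product = 7/3 = 7/3

Sum = -3


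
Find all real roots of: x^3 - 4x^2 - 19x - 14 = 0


Let p(x) = x^3 - 4x^2 - 19x - 14. By the rational root theorem (leading coefficient 1), any rational root is an integer divisor of 14: try ±1, ±2, ... in turn.
Test x = 1: value = -36 ≠ 0.
Test x = -1: value = 0 ✓, so (x + 1) is a factor.
Synthetic division by (x + 1): bring down 1; 1(-1) - 4 = -5; (-5)(-1) - 19 = -14; (-14)(-1) - 14 = 0 → quotient x^2 - 5x - 14, remainder 0.
Solve the quadratic x^2 - 5x - 14 = 0: discriminant = (-5)^2 - 4(1)(-14) = 25 + 56 = 81.
sqrt(81) = 9, so x = (5 ± 9)/2: x = 7 or x = -2.

x = -2, x = -1, x = 7


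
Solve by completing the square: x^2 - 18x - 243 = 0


Start: x^2 - 18x - 243 = 0
Move constant: x^2 - 18x = 243
Half of -18 is -9, squared is 81
Add 81 to both sides: x^2 - 18x + 81 = 324
(x - 9)^2 = 324
x - 9 = ±18
x = 9 + 18 = 27 or x = 9 - 18 = -9

x = -9, x = 27


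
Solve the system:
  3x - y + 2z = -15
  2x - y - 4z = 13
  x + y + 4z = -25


Using Cramer's rule. Expand each determinant along the first row.
D  = 3*[(-1)*4 - (-4)*1] - (-1)*[2*4 - (-4)*1] + 2*[2*1 - (-1)*1]
  = 3*(0) - (-1)*(12) + 2*(3) = 18
Dx = (-15)*[(-1)*4 - (-4)*1] - (-1)*[13*4 - (-4)*(-25)] + 2*[13*1 - (-1)*(-25)]
  = (-15)*(0) - (-1)*(-48) + 2*(-12) = -72
Dy = 3*[13*4 - (-4)*(-25)] - (-15)*[2*4 - (-4)*1] + 2*[2*(-25) - 13*1]
  = 3*(-48) - (-15)*(12) + 2*(-63) = -90
Dz = 3*[(-1)*(-25) - 13*1] - (-1)*[2*(-25) - 13*1] + (-15)*[2*1 - (-1)*1]
  = 3*(12) - (-1)*(-63) + (-15)*(3) = -72
x = Dx/D = -72/18 = -4, y = Dy/D = -90/18 = -5, z = Dz/D = -72/18 = -4
Check eq1: (3)(-4) + (-1)(-5) + (2)(-4) = -15 = -15 ✓
Check eq2: (2)(-4) + (-1)(-5) + (-4)(-4) = 13 = 13 ✓
Check eq3: (1)(-4) + (1)(-5) + (4)(-4) = -25 = -25 ✓

x = -4, y = -5, z = -4
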